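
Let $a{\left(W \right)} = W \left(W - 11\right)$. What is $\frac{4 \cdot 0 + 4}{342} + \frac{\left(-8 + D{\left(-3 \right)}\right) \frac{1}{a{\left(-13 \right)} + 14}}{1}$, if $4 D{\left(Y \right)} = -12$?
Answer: $- \frac{1229}{55746} \approx -0.022046$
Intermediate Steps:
$D{\left(Y \right)} = -3$ ($D{\left(Y \right)} = \frac{1}{4} \left(-12\right) = -3$)
$a{\left(W \right)} = W \left(-11 + W\right)$
$\frac{4 \cdot 0 + 4}{342} + \frac{\left(-8 + D{\left(-3 \right)}\right) \frac{1}{a{\left(-13 \right)} + 14}}{1} = \frac{4 \cdot 0 + 4}{342} + \frac{\left(-8 - 3\right) \frac{1}{- 13 \left(-11 - 13\right) + 14}}{1} = \left(0 + 4\right) \frac{1}{342} + - \frac{11}{\left(-13\right) \left(-24\right) + 14} \cdot 1 = 4 \cdot \frac{1}{342} + - \frac{11}{312 + 14} \cdot 1 = \frac{2}{171} + - \frac{11}{326} \cdot 1 = \frac{2}{171} + \left(-11\right) \frac{1}{326} \cdot 1 = \frac{2}{171} - \frac{11}{326} = - \frac{1229}{55746}$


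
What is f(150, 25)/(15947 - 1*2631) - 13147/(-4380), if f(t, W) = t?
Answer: 43930613/14581020 ≈ 3.0129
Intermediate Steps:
f(150, 25)/(15947 - 1*2631) - 13147/(-4380) = 150/(15947 - 1*2631) - 13147/(-4380) = 150/(15947 - 2631) - 13147*(-1/4380) = 150/13316 + 13147/4380 = 150*(1/13316) + 13147/4380 = 75/6658 + 13147/4380 = 43930613/14581020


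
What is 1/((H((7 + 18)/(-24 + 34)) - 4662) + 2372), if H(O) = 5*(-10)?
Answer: -1/2340 ≈ -0.00042735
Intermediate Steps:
H(O) = -50
1/((H((7 + 18)/(-24 + 34)) - 4662) + 2372) = 1/((-50 - 4662) + 2372) = 1/(-4712 + 2372) = 1/(-2340) = -1/2340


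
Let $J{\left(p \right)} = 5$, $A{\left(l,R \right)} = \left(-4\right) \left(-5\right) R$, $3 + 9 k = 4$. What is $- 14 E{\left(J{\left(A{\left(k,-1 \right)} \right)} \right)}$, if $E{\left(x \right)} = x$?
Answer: $-70$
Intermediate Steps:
$k = \frac{1}{9}$ ($k = - \frac{1}{3} + \frac{1}{9} \cdot 4 = - \frac{1}{3} + \frac{4}{9} = \frac{1}{9} \approx 0.11111$)
$A{\left(l,R \right)} = 20 R$
$- 14 E{\left(J{\left(A{\left(k,-1 \right)} \right)} \right)} = \left(-14\right) 5 = -70$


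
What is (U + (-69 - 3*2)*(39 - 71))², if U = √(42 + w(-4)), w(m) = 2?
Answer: 5760044 + 9600*√11 ≈ 5.7919e+6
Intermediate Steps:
U = 2*√11 (U = √(42 + 2) = √44 = 2*√11 ≈ 6.6332)
(U + (-69 - 3*2)*(39 - 71))² = (2*√11 + (-69 - 3*2)*(39 - 71))² = (2*√11 + (-69 - 6)*(-32))² = (2*√11 - 75*(-32))² = (2*√11 + 2400)² = (2400 + 2*√11)²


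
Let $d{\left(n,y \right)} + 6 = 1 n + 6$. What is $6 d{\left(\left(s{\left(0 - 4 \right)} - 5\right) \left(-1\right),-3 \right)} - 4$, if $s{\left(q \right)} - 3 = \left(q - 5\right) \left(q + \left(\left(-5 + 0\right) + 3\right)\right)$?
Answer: $-316$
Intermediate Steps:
$s{\left(q \right)} = 3 + \left(-5 + q\right) \left(-2 + q\right)$ ($s{\left(q \right)} = 3 + \left(q - 5\right) \left(q + \left(\left(-5 + 0\right) + 3\right)\right) = 3 + \left(-5 + q\right) \left(q + \left(-5 + 3\right)\right) = 3 + \left(-5 + q\right) \left(q - 2\right) = 3 + \left(-5 + q\right) \left(-2 + q\right)$)
$d{\left(n,y \right)} = n$ ($d{\left(n,y \right)} = -6 + \left(1 n + 6\right) = -6 + \left(n + 6\right) = -6 + \left(6 + n\right) = n$)
$6 d{\left(\left(s{\left(0 - 4 \right)} - 5\right) \left(-1\right),-3 \right)} - 4 = 6 \left(\left(13 + \left(0 - 4\right)^{2} - 7 \left(0 - 4\right)\right) - 5\right) \left(-1\right) - 4 = 6 \left(\left(13 + \left(-4\right)^{2} - -28\right) - 5\right) \left(-1\right) - 4 = 6 \left(\left(13 + 16 + 28\right) - 5\right) \left(-1\right) - 4 = 6 \left(57 - 5\right) \left(-1\right) - 4 = 6 \cdot 52 \left(-1\right) - 4 = 6 \left(-52\right) - 4 = -312 - 4 = -316$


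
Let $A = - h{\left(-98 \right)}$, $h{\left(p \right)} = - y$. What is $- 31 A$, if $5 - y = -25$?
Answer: $-930$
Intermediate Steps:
$y = 30$ ($y = 5 - -25 = 5 + 25 = 30$)
$h{\left(p \right)} = -30$ ($h{\left(p \right)} = \left(-1\right) 30 = -30$)
$A = 30$ ($A = \left(-1\right) \left(-30\right) = 30$)
$- 31 A = \left(-31\right) 30 = -930$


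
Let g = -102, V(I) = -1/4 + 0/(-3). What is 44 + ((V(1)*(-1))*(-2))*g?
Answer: 95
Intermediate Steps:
V(I) = -1/4 (V(I) = -1*1/4 + 0*(-1/3) = -1/4 + 0 = -1/4)
44 + ((V(1)*(-1))*(-2))*g = 44 + (-1/4*(-1)*(-2))*(-102) = 44 + ((1/4)*(-2))*(-102) = 44 - 1/2*(-102) = 44 + 51 = 95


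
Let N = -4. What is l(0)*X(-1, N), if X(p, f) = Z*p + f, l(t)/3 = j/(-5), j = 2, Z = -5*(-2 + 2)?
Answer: 24/5 ≈ 4.8000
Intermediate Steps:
Z = 0 (Z = -5*0 = 0)
l(t) = -6/5 (l(t) = 3*(2/(-5)) = 3*(2*(-⅕)) = 3*(-⅖) = -6/5)
X(p, f) = f (X(p, f) = 0*p + f = 0 + f = f)
l(0)*X(-1, N) = -6/5*(-4) = 24/5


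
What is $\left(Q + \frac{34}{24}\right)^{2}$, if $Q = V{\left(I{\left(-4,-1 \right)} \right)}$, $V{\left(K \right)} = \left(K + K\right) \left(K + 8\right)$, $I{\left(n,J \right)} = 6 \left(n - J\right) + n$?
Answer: $\frac{54893281}{144} \approx 3.812 \cdot 10^{5}$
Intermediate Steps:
$I{\left(n,J \right)} = - 6 J + 7 n$ ($I{\left(n,J \right)} = \left(- 6 J + 6 n\right) + n = - 6 J + 7 n$)
$V{\left(K \right)} = 2 K \left(8 + K\right)$
$Q = 616$ ($Q = 2 \left(\left(-6\right) \left(-1\right) + 7 \left(-4\right)\right) \left(8 + \left(\left(-6\right) \left(-1\right) + 7 \left(-4\right)\right)\right) = 2 \left(6 - 28\right) \left(8 + \left(6 - 28\right)\right) = 2 \left(-22\right) \left(8 - 22\right) = 2 \left(-22\right) \left(-14\right) = 616$)
$\left(Q + \frac{34}{24}\right)^{2} = \left(616 + \frac{34}{24}\right)^{2} = \left(616 + 34 \cdot \frac{1}{24}\right)^{2} = \left(616 + \frac{17}{12}\right)^{2} = \left(\frac{7409}{12}\right)^{2} = \frac{54893281}{144}$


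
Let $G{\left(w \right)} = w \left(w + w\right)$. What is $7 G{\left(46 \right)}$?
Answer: $29624$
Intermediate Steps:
$G{\left(w \right)} = 2 w^{2}$ ($G{\left(w \right)} = w 2 w = 2 w^{2}$)
$7 G{\left(46 \right)} = 7 \cdot 2 \cdot 46^{2} = 7 \cdot 2 \cdot 2116 = 7 \cdot 4232 = 29624$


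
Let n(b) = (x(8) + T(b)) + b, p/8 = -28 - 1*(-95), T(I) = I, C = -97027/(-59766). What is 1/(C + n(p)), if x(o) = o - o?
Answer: 8538/9166597 ≈ 0.00093143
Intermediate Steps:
x(o) = 0
C = 13861/8538 (C = -97027*(-1/59766) = 13861/8538 ≈ 1.6234)
p = 536 (p = 8*(-28 - 1*(-95)) = 8*(-28 + 95) = 8*67 = 536)
n(b) = 2*b (n(b) = (0 + b) + b = b + b = 2*b)
1/(C + n(p)) = 1/(13861/8538 + 2*536) = 1/(13861/8538 + 1072) = 1/(9166597/8538) = 8538/9166597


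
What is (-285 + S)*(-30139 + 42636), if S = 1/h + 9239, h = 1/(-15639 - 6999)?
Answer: -171008948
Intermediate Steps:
h = -1/22638 (h = 1/(-22638) = -1/22638 ≈ -4.4174e-5)
S = -13399 (S = 1/(-1/22638) + 9239 = -22638 + 9239 = -13399)
(-285 + S)*(-30139 + 42636) = (-285 - 13399)*(-30139 + 42636) = -13684*12497 = -171008948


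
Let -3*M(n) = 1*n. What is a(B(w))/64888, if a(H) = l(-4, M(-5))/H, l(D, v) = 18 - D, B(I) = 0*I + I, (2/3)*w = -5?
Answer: -11/243330 ≈ -4.5206e-5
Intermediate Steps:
w = -15/2 (w = (3/2)*(-5) = -15/2 ≈ -7.5000)
M(n) = -n/3
B(I) = I (B(I) = 0 + I = I)
a(H) = 22/H (a(H) = (18 - 1*(-4))/H = (18 + 4)/H = 22/H)
a(B(w))/64888 = (22/(-15/2))/64888 = (22*(-2/15))*(1/64888) = -44/15*1/64888 = -11/243330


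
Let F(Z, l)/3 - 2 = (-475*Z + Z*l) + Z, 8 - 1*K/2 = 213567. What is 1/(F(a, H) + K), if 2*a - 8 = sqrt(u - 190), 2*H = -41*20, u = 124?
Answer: I/(2*(-218860*I + 663*sqrt(66))) ≈ -2.2832e-6 + 5.619e-8*I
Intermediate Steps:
K = -427118 (K = 16 - 2*213567 = 16 - 427134 = -427118)
H = -410 (H = (-41*20)/2 = (1/2)*(-820) = -410)
a = 4 + I*sqrt(66)/2 (a = 4 + sqrt(124 - 190)/2 = 4 + sqrt(-66)/2 = 4 + (I*sqrt(66))/2 = 4 + I*sqrt(66)/2 ≈ 4.0 + 4.062*I)
F(Z, l) = 6 - 1422*Z + 3*Z*l (F(Z, l) = 6 + 3*((-475*Z + Z*l) + Z) = 6 + 3*(-474*Z + Z*l) = 6 + (-1422*Z + 3*Z*l) = 6 - 1422*Z + 3*Z*l)
1/(F(a, H) + K) = 1/((6 - 1422*(4 + I*sqrt(66)/2) + 3*(4 + I*sqrt(66)/2)*(-410)) - 427118) = 1/((6 + (-5688 - 711*I*sqrt(66)) + (-4920 - 615*I*sqrt(66))) - 427118) = 1/((-10602 - 1326*I*sqrt(66)) - 427118) = 1/(-437720 - 1326*I*sqrt(66))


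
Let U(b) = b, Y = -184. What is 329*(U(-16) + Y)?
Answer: -65800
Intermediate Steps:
329*(U(-16) + Y) = 329*(-16 - 184) = 329*(-200) = -65800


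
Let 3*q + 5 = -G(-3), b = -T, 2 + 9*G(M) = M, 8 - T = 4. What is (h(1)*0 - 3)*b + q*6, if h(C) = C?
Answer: 28/9 ≈ 3.1111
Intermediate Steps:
T = 4 (T = 8 - 1*4 = 8 - 4 = 4)
G(M) = -2/9 + M/9
b = -4 (b = -1*4 = -4)
q = -40/27 (q = -5/3 + (-(-2/9 + (⅑)*(-3)))/3 = -5/3 + (-(-2/9 - ⅓))/3 = -5/3 + (-1*(-5/9))/3 = -5/3 + (⅓)*(5/9) = -5/3 + 5/27 = -40/27 ≈ -1.4815)
(h(1)*0 - 3)*b + q*6 = (1*0 - 3)*(-4) - 40/27*6 = (0 - 3)*(-4) - 80/9 = -3*(-4) - 80/9 = 12 - 80/9 = 28/9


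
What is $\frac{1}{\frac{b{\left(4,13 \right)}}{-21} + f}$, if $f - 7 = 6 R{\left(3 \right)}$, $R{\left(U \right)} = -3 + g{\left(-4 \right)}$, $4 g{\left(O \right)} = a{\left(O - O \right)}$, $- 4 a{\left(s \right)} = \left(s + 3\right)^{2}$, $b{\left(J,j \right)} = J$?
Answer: $- \frac{168}{2447} \approx -0.068655$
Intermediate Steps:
$a{\left(s \right)} = - \frac{\left(3 + s\right)^{2}}{4}$ ($a{\left(s \right)} = - \frac{\left(s + 3\right)^{2}}{4} = - \frac{\left(3 + s\right)^{2}}{4}$)
$g{\left(O \right)} = - \frac{9}{16}$ ($g{\left(O \right)} = \frac{\left(- \frac{1}{4}\right) \left(3 + \left(O - O\right)\right)^{2}}{4} = \frac{\left(- \frac{1}{4}\right) \left(3 + 0\right)^{2}}{4} = \frac{\left(- \frac{1}{4}\right) 3^{2}}{4} = \frac{\left(- \frac{1}{4}\right) 9}{4} = \frac{1}{4} \left(- \frac{9}{4}\right) = - \frac{9}{16}$)
$R{\left(U \right)} = - \frac{57}{16}$ ($R{\left(U \right)} = -3 - \frac{9}{16} = - \frac{57}{16}$)
$f = - \frac{115}{8}$ ($f = 7 + 6 \left(- \frac{57}{16}\right) = 7 - \frac{171}{8} = - \frac{115}{8} \approx -14.375$)
$\frac{1}{\frac{b{\left(4,13 \right)}}{-21} + f} = \frac{1}{\frac{1}{-21} \cdot 4 - \frac{115}{8}} = \frac{1}{\left(- \frac{1}{21}\right) 4 - \frac{115}{8}} = \frac{1}{- \frac{4}{21} - \frac{115}{8}} = \frac{1}{- \frac{2447}{168}} = - \frac{168}{2447}$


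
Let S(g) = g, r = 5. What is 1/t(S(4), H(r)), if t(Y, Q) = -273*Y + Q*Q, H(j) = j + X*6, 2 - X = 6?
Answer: -1/731 ≈ -0.0013680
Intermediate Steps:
X = -4 (X = 2 - 1*6 = 2 - 6 = -4)
H(j) = -24 + j (H(j) = j - 4*6 = j - 24 = -24 + j)
t(Y, Q) = Q² - 273*Y (t(Y, Q) = -273*Y + Q² = Q² - 273*Y)
1/t(S(4), H(r)) = 1/((-24 + 5)² - 273*4) = 1/((-19)² - 1092) = 1/(361 - 1092) = 1/(-731) = -1/731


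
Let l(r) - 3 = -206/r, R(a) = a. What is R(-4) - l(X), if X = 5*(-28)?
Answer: -593/70 ≈ -8.4714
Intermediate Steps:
X = -140
l(r) = 3 - 206/r
R(-4) - l(X) = -4 - (3 - 206/(-140)) = -4 - (3 - 206*(-1/140)) = -4 - (3 + 103/70) = -4 - 1*313/70 = -4 - 313/70 = -593/70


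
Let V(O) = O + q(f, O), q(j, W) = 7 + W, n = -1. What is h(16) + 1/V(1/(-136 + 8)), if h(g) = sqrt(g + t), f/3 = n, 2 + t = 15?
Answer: 64/447 + sqrt(29) ≈ 5.5283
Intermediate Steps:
t = 13 (t = -2 + 15 = 13)
f = -3 (f = 3*(-1) = -3)
V(O) = 7 + 2*O (V(O) = O + (7 + O) = 7 + 2*O)
h(g) = sqrt(13 + g) (h(g) = sqrt(g + 13) = sqrt(13 + g))
h(16) + 1/V(1/(-136 + 8)) = sqrt(13 + 16) + 1/(7 + 2/(-136 + 8)) = sqrt(29) + 1/(7 + 2/(-128)) = sqrt(29) + 1/(7 + 2*(-1/128)) = sqrt(29) + 1/(7 - 1/64) = sqrt(29) + 1/(447/64) = sqrt(29) + 64/447 = 64/447 + sqrt(29)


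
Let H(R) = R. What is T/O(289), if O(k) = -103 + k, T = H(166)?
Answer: 83/93 ≈ 0.89247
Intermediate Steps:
T = 166
T/O(289) = 166/(-103 + 289) = 166/186 = 166*(1/186) = 83/93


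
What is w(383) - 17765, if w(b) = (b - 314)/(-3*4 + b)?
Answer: -6590746/371 ≈ -17765.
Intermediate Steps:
w(b) = (-314 + b)/(-12 + b)
w(383) - 17765 = (-314 + 383)/(-12 + 383) - 17765 = 69/371 - 17765 = -6590746/371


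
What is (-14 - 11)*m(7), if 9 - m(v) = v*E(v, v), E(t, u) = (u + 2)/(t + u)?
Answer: -225/2 ≈ -112.50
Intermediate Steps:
E(t, u) = (2 + u)/(t + u)
m(v) = 8 - v/2 (m(v) = 9 - v*(2 + v)/(v + v) = 9 - v*(2 + v)/((2*v)) = 9 - v*(1/(2*v))*(2 + v) = 9 - v*(2 + v)/(2*v) = 9 - (1 + v/2) = 9 + (-1 - v/2) = 8 - v/2)
(-14 - 11)*m(7) = (-14 - 11)*(8 - 1/2*7) = -25*(8 - 7/2) = -25*9/2 = -225/2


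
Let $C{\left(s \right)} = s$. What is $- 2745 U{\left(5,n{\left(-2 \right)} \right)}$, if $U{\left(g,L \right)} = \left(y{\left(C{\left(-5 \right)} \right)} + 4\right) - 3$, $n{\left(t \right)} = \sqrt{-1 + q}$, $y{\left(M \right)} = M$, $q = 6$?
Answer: $10980$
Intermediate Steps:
$n{\left(t \right)} = \sqrt{5}$ ($n{\left(t \right)} = \sqrt{-1 + 6} = \sqrt{5}$)
$U{\left(g,L \right)} = -4$ ($U{\left(g,L \right)} = \left(-5 + 4\right) - 3 = -1 - 3 = -4$)
$- 2745 U{\left(5,n{\left(-2 \right)} \right)} = \left(-2745\right) \left(-4\right) = 10980$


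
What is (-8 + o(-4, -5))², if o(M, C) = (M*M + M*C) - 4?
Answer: 576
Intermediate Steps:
o(M, C) = -4 + M² + C*M (o(M, C) = (M² + C*M) - 4 = -4 + M² + C*M)
(-8 + o(-4, -5))² = (-8 + (-4 + (-4)² - 5*(-4)))² = (-8 + (-4 + 16 + 20))² = (-8 + 32)² = 24² = 576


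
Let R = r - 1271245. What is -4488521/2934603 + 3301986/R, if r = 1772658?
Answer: 7439415241385/1471448094039 ≈ 5.0558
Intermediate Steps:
R = 501413 (R = 1772658 - 1271245 = 501413)
-4488521/2934603 + 3301986/R = -4488521/2934603 + 3301986/501413 = 7439415241385/1471448094039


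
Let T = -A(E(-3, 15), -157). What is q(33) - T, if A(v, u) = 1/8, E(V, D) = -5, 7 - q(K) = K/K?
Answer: 49/8 ≈ 6.1250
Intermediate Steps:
q(K) = 6 (q(K) = 7 - K/K = 7 - 1*1 = 7 - 1 = 6)
A(v, u) = ⅛
T = -⅛ (T = -1*⅛ = -⅛ ≈ -0.12500)
q(33) - T = 6 - 1*(-⅛) = 6 + ⅛ = 49/8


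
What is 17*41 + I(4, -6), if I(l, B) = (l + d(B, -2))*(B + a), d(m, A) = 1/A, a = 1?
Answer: 1359/2 ≈ 679.50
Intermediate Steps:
I(l, B) = (1 + B)*(-1/2 + l) (I(l, B) = (l + 1/(-2))*(B + 1) = (l - 1/2)*(1 + B) = (-1/2 + l)*(1 + B) = (1 + B)*(-1/2 + l))
17*41 + I(4, -6) = 17*41 + (-1/2 + 4 - 1/2*(-6) - 6*4) = 697 + (-1/2 + 4 + 3 - 24) = 697 - 35/2 = 1359/2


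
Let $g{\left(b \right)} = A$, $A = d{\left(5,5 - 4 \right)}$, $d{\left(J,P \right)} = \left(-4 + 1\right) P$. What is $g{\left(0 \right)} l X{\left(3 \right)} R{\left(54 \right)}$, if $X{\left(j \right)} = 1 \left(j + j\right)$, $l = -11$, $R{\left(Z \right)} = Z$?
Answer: $10692$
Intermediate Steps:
$d{\left(J,P \right)} = - 3 P$
$A = -3$ ($A = - 3 \left(5 - 4\right) = \left(-3\right) 1 = -3$)
$g{\left(b \right)} = -3$
$X{\left(j \right)} = 2 j$ ($X{\left(j \right)} = 1 \cdot 2 j = 2 j$)
$g{\left(0 \right)} l X{\left(3 \right)} R{\left(54 \right)} = \left(-3\right) \left(-11\right) 2 \cdot 3 \cdot 54 = 33 \cdot 6 \cdot 54 = 198 \cdot 54 = 10692$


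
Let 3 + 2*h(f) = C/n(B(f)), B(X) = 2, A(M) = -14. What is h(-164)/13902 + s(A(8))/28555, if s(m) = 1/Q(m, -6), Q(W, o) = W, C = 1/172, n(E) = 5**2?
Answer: -75374149/682791169200 ≈ -0.00011039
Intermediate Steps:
n(E) = 25
C = 1/172 ≈ 0.0058140
h(f) = -12899/8600 (h(f) = -3/2 + ((1/172)/25)/2 = -3/2 + ((1/172)*(1/25))/2 = -3/2 + (1/2)*(1/4300) = -3/2 + 1/8600 = -12899/8600)
s(m) = 1/m
h(-164)/13902 + s(A(8))/28555 = -12899/8600/13902 + 1/(-14*28555) = -12899/8600*1/13902 - 1/14*1/28555 = -12899/119557200 - 1/399770 = -75374149/682791169200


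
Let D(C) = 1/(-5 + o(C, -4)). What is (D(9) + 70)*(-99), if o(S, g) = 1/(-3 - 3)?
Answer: -214236/31 ≈ -6910.8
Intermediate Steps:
o(S, g) = -⅙ (o(S, g) = 1/(-6) = -⅙)
D(C) = -6/31 (D(C) = 1/(-5 - ⅙) = 1/(-31/6) = -6/31)
(D(9) + 70)*(-99) = (-6/31 + 70)*(-99) = (2164/31)*(-99) = -214236/31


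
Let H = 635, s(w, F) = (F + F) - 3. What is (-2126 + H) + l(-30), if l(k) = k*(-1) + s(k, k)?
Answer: -1524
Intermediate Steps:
s(w, F) = -3 + 2*F (s(w, F) = 2*F - 3 = -3 + 2*F)
l(k) = -3 + k (l(k) = k*(-1) + (-3 + 2*k) = -k + (-3 + 2*k) = -3 + k)
(-2126 + H) + l(-30) = (-2126 + 635) + (-3 - 30) = -1491 - 33 = -1524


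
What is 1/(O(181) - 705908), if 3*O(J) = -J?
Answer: -3/2117905 ≈ -1.4165e-6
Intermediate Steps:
O(J) = -J/3 (O(J) = (-J)/3 = -J/3)
1/(O(181) - 705908) = 1/(-⅓*181 - 705908) = 1/(-181/3 - 705908) = 1/(-2117905/3) = -3/2117905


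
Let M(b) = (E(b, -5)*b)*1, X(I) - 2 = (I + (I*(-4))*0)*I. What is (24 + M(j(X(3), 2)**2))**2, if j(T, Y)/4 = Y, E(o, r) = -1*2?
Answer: 10816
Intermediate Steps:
X(I) = 2 + I**2 (X(I) = 2 + (I + (I*(-4))*0)*I = 2 + (I - 4*I*0)*I = 2 + (I + 0)*I = 2 + I*I = 2 + I**2)
E(o, r) = -2
j(T, Y) = 4*Y
M(b) = -2*b (M(b) = -2*b*1 = -2*b)
(24 + M(j(X(3), 2)**2))**2 = (24 - 2*(4*2)**2)**2 = (24 - 2*8**2)**2 = (24 - 2*64)**2 = (24 - 128)**2 = (-104)**2 = 10816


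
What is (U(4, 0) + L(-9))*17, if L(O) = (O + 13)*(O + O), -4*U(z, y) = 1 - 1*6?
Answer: -4811/4 ≈ -1202.8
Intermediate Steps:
U(z, y) = 5/4 (U(z, y) = -(1 - 1*6)/4 = -(1 - 6)/4 = -1/4*(-5) = 5/4)
L(O) = 2*O*(13 + O) (L(O) = (13 + O)*(2*O) = 2*O*(13 + O))
(U(4, 0) + L(-9))*17 = (5/4 + 2*(-9)*(13 - 9))*17 = (5/4 + 2*(-9)*4)*17 = (5/4 - 72)*17 = -283/4*17 = -4811/4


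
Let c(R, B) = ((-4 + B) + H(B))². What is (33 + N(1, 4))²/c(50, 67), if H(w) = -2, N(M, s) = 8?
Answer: 1681/3721 ≈ 0.45176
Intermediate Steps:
c(R, B) = (-6 + B)² (c(R, B) = ((-4 + B) - 2)² = (-6 + B)²)
(33 + N(1, 4))²/c(50, 67) = (33 + 8)²/((-6 + 67)²) = 41²/(61²) = 1681/3721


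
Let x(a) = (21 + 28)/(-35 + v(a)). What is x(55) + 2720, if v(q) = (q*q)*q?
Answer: 452444849/166340 ≈ 2720.0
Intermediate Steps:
v(q) = q³ (v(q) = q²*q = q³)
x(a) = 49/(-35 + a³) (x(a) = (21 + 28)/(-35 + a³) = 49/(-35 + a³))
x(55) + 2720 = 49/(-35 + 55³) + 2720 = 49/(-35 + 166375) + 2720 = 49/166340 + 2720 = 452444849/166340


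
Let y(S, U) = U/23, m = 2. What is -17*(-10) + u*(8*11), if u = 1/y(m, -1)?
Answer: -1854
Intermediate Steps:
y(S, U) = U/23 (y(S, U) = U*(1/23) = U/23)
u = -23 (u = 1/((1/23)*(-1)) = 1/(-1/23) = -23)
-17*(-10) + u*(8*11) = -17*(-10) - 184*11 = 170 - 23*88 = 170 - 2024 = -1854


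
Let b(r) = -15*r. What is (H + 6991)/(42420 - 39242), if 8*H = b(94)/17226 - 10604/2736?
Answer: 581066779/264162624 ≈ 2.1997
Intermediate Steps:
H = -287843/581856 (H = (-15*94/17226 - 10604/2736)/8 = (-1410*1/17226 - 10604*1/2736)/8 = (-235/2871 - 2651/684)/8 = (⅛)*(-287843/72732) = -287843/581856 ≈ -0.49470)
(H + 6991)/(42420 - 39242) = (-287843/581856 + 6991)/(42420 - 39242) = (4067467453/581856)/3178 = (4067467453/581856)*(1/3178) = 581066779/264162624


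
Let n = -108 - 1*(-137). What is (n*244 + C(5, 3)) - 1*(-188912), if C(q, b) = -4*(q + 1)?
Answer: 195964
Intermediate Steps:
C(q, b) = -4 - 4*q (C(q, b) = -4*(1 + q) = -4 - 4*q)
n = 29 (n = -108 + 137 = 29)
(n*244 + C(5, 3)) - 1*(-188912) = (29*244 + (-4 - 4*5)) - 1*(-188912) = (7076 + (-4 - 20)) + 188912 = (7076 - 24) + 188912 = 7052 + 188912 = 195964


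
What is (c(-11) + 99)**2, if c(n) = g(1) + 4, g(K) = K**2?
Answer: 10816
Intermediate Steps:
c(n) = 5 (c(n) = 1**2 + 4 = 1 + 4 = 5)
(c(-11) + 99)**2 = (5 + 99)**2 = 104**2 = 10816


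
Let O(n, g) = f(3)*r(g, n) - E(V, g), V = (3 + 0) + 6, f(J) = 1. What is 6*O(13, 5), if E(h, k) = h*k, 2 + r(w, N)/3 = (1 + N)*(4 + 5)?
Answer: 1962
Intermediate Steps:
r(w, N) = 21 + 27*N (r(w, N) = -6 + 3*((1 + N)*(4 + 5)) = -6 + 3*((1 + N)*9) = -6 + 3*(9 + 9*N) = -6 + (27 + 27*N) = 21 + 27*N)
V = 9 (V = 3 + 6 = 9)
O(n, g) = 21 - 9*g + 27*n (O(n, g) = 1*(21 + 27*n) - 9*g = (21 + 27*n) - 9*g = 21 - 9*g + 27*n)
6*O(13, 5) = 6*(21 - 9*5 + 27*13) = 6*(21 - 45 + 351) = 6*327 = 1962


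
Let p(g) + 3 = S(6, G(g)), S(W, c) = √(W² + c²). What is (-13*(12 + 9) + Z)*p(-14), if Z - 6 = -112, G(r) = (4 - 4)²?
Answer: -1137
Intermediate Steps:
G(r) = 0 (G(r) = 0² = 0)
Z = -106 (Z = 6 - 112 = -106)
p(g) = 3 (p(g) = -3 + √(6² + 0²) = -3 + √(36 + 0) = -3 + √36 = -3 + 6 = 3)
(-13*(12 + 9) + Z)*p(-14) = (-13*(12 + 9) - 106)*3 = (-13*21 - 106)*3 = (-273 - 106)*3 = -379*3 = -1137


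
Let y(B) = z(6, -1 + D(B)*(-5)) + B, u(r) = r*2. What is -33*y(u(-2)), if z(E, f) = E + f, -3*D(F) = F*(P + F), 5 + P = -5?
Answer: -3113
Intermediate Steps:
P = -10 (P = -5 - 5 = -10)
D(F) = -F*(-10 + F)/3
u(r) = 2*r
y(B) = 5 + B - 5*B*(10 - B)/3 (y(B) = (6 + (-1 + (B*(10 - B)/3)*(-5))) + B = (6 + (-1 - 5*B*(10 - B)/3)) + B = (5 - 5*B*(10 - B)/3) + B = 5 + B - 5*B*(10 - B)/3)
-33*y(u(-2)) = -33*(5 - 94*(-2)/3 + 5*(2*(-2))²/3) = -33*(5 - 47/3*(-4) + (5/3)*(-4)²) = -33*(5 + 188/3 + (5/3)*16) = -33*(5 + 188/3 + 80/3) = -33*283/3 = -3113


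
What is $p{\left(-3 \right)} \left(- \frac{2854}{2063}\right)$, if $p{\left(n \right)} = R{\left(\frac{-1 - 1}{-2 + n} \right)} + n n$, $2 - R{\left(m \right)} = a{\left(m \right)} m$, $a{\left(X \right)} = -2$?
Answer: $- \frac{168386}{10315} \approx -16.324$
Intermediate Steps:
$R{\left(m \right)} = 2 + 2 m$ ($R{\left(m \right)} = 2 - - 2 m = 2 + 2 m$)
$p{\left(n \right)} = 2 + n^{2} - \frac{4}{-2 + n}$ ($p{\left(n \right)} = \left(2 + 2 \frac{-1 - 1}{-2 + n}\right) + n n = \left(2 + 2 \left(- \frac{2}{-2 + n}\right)\right) + n^{2} = \left(2 - \frac{4}{-2 + n}\right) + n^{2} = 2 + n^{2} - \frac{4}{-2 + n}$)
$p{\left(-3 \right)} \left(- \frac{2854}{2063}\right) = \frac{-4 + \left(-2 - 3\right) \left(2 + \left(-3\right)^{2}\right)}{-2 - 3} \left(- \frac{2854}{2063}\right) = \frac{-4 - 5 \left(2 + 9\right)}{-5} \left(\left(-2854\right) \frac{1}{2063}\right) = - \frac{-4 - 55}{5} \left(- \frac{2854}{2063}\right) = \left(- \frac{1}{5}\right) \left(-59\right) \left(- \frac{2854}{2063}\right) = \frac{59}{5} \left(- \frac{2854}{2063}\right) = - \frac{168386}{10315}$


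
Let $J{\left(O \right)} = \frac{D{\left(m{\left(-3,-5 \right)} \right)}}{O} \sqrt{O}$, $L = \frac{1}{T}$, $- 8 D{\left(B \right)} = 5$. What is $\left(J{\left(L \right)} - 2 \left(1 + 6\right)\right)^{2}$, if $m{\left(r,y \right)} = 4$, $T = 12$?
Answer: $\frac{3211}{16} + 35 \sqrt{3} \approx 261.31$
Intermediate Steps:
$D{\left(B \right)} = - \frac{5}{8}$ ($D{\left(B \right)} = \left(- \frac{1}{8}\right) 5 = - \frac{5}{8}$)
$L = \frac{1}{12} \approx 0.083333$
$J{\left(O \right)} = - \frac{5}{8 \sqrt{O}}$ ($J{\left(O \right)} = - \frac{5}{8 O} \sqrt{O} = - \frac{5}{8 \sqrt{O}}$)
$\left(J{\left(L \right)} - 2 \left(1 + 6\right)\right)^{2} = \left(- \frac{5 \frac{1}{\sqrt{\frac{1}{12}}}}{8} - 2 \left(1 + 6\right)\right)^{2} = \left(- \frac{5 \cdot 2 \sqrt{3}}{8} - 14\right)^{2} = \left(- \frac{5 \sqrt{3}}{4} - 14\right)^{2} = \left(-14 - \frac{5 \sqrt{3}}{4}\right)^{2}$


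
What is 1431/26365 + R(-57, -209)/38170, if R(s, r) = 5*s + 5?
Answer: 4723907/100635205 ≈ 0.046941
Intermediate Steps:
R(s, r) = 5 + 5*s
1431/26365 + R(-57, -209)/38170 = 1431/26365 + (5 + 5*(-57))/38170 = 1431*(1/26365) + (5 - 285)*(1/38170) = 1431/26365 - 280*1/38170 = 1431/26365 - 28/3817 = 4723907/100635205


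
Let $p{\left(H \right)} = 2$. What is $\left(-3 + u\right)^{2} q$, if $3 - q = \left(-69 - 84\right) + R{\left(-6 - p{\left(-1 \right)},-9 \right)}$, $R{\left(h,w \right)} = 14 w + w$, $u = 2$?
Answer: $291$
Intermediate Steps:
$R{\left(h,w \right)} = 15 w$
$q = 291$ ($q = 3 - \left(\left(-69 - 84\right) + 15 \left(-9\right)\right) = 3 - \left(-153 - 135\right) = 3 - -288 = 3 + 288 = 291$)
$\left(-3 + u\right)^{2} q = \left(-3 + 2\right)^{2} \cdot 291 = \left(-1\right)^{2} \cdot 291 = 1 \cdot 291 = 291$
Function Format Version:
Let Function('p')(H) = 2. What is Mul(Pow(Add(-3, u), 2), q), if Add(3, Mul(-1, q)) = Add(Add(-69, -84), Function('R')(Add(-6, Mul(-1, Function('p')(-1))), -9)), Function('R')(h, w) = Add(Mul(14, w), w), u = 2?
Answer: 291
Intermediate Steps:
Function('R')(h, w) = Mul(15, w)
q = 291 (q = Add(3, Mul(-1, Add(Add(-69, -84), Mul(15, -9)))) = Add(3, Mul(-1, Add(-153, -135))) = Add(3, Mul(-1, -288)) = Add(3, 288) = 291)
Mul(Pow(Add(-3, u), 2), q) = Mul(Pow(Add(-3, 2), 2), 291) = Mul(Pow(-1, 2), 291) = Mul(1, 291) = 291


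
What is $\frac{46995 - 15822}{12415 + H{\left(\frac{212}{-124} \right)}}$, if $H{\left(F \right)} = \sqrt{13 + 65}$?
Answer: $\frac{29770215}{11856319} - \frac{31173 \sqrt{78}}{154132147} \approx 2.5091$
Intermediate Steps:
$H{\left(F \right)} = \sqrt{78}$
$\frac{46995 - 15822}{12415 + H{\left(\frac{212}{-124} \right)}} = \frac{46995 - 15822}{12415 + \sqrt{78}} = \frac{31173}{12415 + \sqrt{78}}$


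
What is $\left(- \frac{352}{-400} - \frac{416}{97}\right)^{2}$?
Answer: $\frac{68326756}{5880625} \approx 11.619$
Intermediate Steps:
$\left(- \frac{352}{-400} - \frac{416}{97}\right)^{2} = \left(\left(-352\right) \left(- \frac{1}{400}\right) - \frac{416}{97}\right)^{2} = \left(\frac{22}{25} - \frac{416}{97}\right)^{2} = \left(- \frac{8266}{2425}\right)^{2} = \frac{68326756}{5880625}$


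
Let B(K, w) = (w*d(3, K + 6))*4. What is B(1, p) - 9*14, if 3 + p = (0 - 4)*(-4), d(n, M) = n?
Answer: 30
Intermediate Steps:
p = 13 (p = -3 + (0 - 4)*(-4) = -3 - 4*(-4) = -3 + 16 = 13)
B(K, w) = 12*w (B(K, w) = (w*3)*4 = (3*w)*4 = 12*w)
B(1, p) - 9*14 = 12*13 - 9*14 = 156 - 126 = 30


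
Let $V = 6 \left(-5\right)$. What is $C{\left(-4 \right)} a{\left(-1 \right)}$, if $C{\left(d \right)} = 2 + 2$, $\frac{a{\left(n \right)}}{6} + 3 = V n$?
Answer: $648$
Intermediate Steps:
$V = -30$
$a{\left(n \right)} = -18 - 180 n$ ($a{\left(n \right)} = -18 + 6 \left(- 30 n\right) = -18 - 180 n$)
$C{\left(d \right)} = 4$
$C{\left(-4 \right)} a{\left(-1 \right)} = 4 \left(-18 - -180\right) = 4 \left(-18 + 180\right) = 4 \cdot 162 = 648$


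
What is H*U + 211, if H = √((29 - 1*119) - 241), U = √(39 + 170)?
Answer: 211 + I*√69179 ≈ 211.0 + 263.02*I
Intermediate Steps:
U = √209 ≈ 14.457
H = I*√331 (H = √((29 - 119) - 241) = √(-90 - 241) = √(-331) = I*√331 ≈ 18.193*I)
H*U + 211 = (I*√331)*√209 + 211 = I*√69179 + 211 = 211 + I*√69179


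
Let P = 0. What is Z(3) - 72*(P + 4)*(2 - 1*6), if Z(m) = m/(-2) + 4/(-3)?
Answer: 6895/6 ≈ 1149.2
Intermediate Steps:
Z(m) = -4/3 - m/2 (Z(m) = m*(-½) + 4*(-⅓) = -m/2 - 4/3 = -4/3 - m/2)
Z(3) - 72*(P + 4)*(2 - 1*6) = (-4/3 - ½*3) - 72*(0 + 4)*(2 - 1*6) = (-4/3 - 3/2) - 288*(2 - 6) = -17/6 - 288*(-4) = -17/6 - 72*(-16) = -17/6 + 1152 = 6895/6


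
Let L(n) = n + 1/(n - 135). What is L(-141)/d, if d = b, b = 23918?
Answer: -38917/6601368 ≈ -0.0058953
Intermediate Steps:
d = 23918
L(n) = n + 1/(-135 + n)
L(-141)/d = ((1 + (-141)**2 - 135*(-141))/(-135 - 141))/23918 = ((1 + 19881 + 19035)/(-276))*(1/23918) = -1/276*38917*(1/23918) = -38917/276*1/23918 = -38917/6601368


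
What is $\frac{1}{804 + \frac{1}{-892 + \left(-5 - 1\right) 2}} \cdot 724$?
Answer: $\frac{654496}{726815} \approx 0.9005$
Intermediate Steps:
$\frac{1}{804 + \frac{1}{-892 + \left(-5 - 1\right) 2}} \cdot 724 = \frac{1}{804 + \frac{1}{-892 - 12}} \cdot 724 = \frac{1}{804 + \frac{1}{-904}} \cdot 724 = \frac{1}{804 - \frac{1}{904}} \cdot 724 = \frac{1}{\frac{726815}{904}} \cdot 724 = \frac{904}{726815} \cdot 724 = \frac{654496}{726815}$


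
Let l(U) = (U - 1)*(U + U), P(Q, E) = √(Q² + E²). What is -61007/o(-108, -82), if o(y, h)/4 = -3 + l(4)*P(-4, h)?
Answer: -61007/5176308 - 244028*√1685/1294077 ≈ -7.7525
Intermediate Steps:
P(Q, E) = √(E² + Q²)
l(U) = 2*U*(-1 + U) (l(U) = (-1 + U)*(2*U) = 2*U*(-1 + U))
o(y, h) = -12 + 96*√(16 + h²) (o(y, h) = 4*(-3 + (2*4*(-1 + 4))*√(h² + (-4)²)) = 4*(-3 + (2*4*3)*√(h² + 16)) = 4*(-3 + 24*√(16 + h²)) = -12 + 96*√(16 + h²))
-61007/o(-108, -82) = -61007/(-12 + 96*√(16 + (-82)²)) = -61007/(-12 + 96*√(16 + 6724)) = -61007/(-12 + 96*√6740) = -61007/(-12 + 96*(2*√1685)) = -61007/(-12 + 192*√1685)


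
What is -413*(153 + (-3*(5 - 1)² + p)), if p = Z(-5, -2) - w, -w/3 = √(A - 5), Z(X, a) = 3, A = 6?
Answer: -45843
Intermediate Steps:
w = -3 (w = -3*√(6 - 5) = -3*√1 = -3*1 = -3)
p = 6 (p = 3 - 1*(-3) = 3 + 3 = 6)
-413*(153 + (-3*(5 - 1)² + p)) = -413*(153 + (-3*(5 - 1)² + 6)) = -413*(153 + (-3*4² + 6)) = -413*(153 + (-3*16 + 6)) = -413*(153 + (-48 + 6)) = -413*(153 - 42) = -413*111 = -45843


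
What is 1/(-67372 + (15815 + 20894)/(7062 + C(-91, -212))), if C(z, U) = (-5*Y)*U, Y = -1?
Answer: -6002/404330035 ≈ -1.4844e-5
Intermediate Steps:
C(z, U) = 5*U (C(z, U) = (-5*(-1))*U = 5*U)
1/(-67372 + (15815 + 20894)/(7062 + C(-91, -212))) = 1/(-67372 + (15815 + 20894)/(7062 + 5*(-212))) = 1/(-67372 + 36709/(7062 - 1060)) = 1/(-67372 + 36709/6002) = 1/(-404330035/6002) = -6002/404330035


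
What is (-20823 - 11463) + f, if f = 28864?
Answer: -3422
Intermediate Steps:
(-20823 - 11463) + f = (-20823 - 11463) + 28864 = -32286 + 28864 = -3422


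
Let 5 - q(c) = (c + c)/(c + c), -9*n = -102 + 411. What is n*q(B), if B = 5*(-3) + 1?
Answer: -412/3 ≈ -137.33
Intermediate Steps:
n = -103/3 (n = -(-102 + 411)/9 = -1/9*309 = -103/3 ≈ -34.333)
B = -14 (B = -15 + 1 = -14)
q(c) = 4 (q(c) = 5 - (c + c)/(c + c) = 5 - 2*c/(2*c) = 5 - 2*c*1/(2*c) = 5 - 1*1 = 5 - 1 = 4)
n*q(B) = -103/3*4 = -412/3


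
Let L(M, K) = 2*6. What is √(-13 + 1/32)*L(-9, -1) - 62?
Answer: -62 + 3*I*√830/2 ≈ -62.0 + 43.215*I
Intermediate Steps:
L(M, K) = 12
√(-13 + 1/32)*L(-9, -1) - 62 = √(-13 + 1/32)*12 - 62 = √(-415/32)*12 - 62 = (I*√830/8)*12 - 62 = 3*I*√830/2 - 62 = -62 + 3*I*√830/2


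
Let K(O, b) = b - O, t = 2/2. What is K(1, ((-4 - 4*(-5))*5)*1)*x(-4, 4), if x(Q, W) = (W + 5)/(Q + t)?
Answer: -237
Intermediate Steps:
t = 1 (t = 2*(½) = 1)
x(Q, W) = (5 + W)/(1 + Q) (x(Q, W) = (W + 5)/(Q + 1) = (5 + W)/(1 + Q))
K(1, ((-4 - 4*(-5))*5)*1)*x(-4, 4) = (((-4 - 4*(-5))*5)*1 - 1*1)*((5 + 4)/(1 - 4)) = (((-4 + 20)*5)*1 - 1)*(9/(-3)) = ((16*5)*1 - 1)*(-⅓*9) = (80*1 - 1)*(-3) = (80 - 1)*(-3) = 79*(-3) = -237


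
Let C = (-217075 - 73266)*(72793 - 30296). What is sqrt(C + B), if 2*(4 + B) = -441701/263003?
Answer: I*sqrt(20200463425635927938)/40462 ≈ 1.1108e+5*I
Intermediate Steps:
B = -195825/40462 (B = -4 + (-441701/263003)/2 = -4 + (-441701*1/263003)/2 = -4 + (1/2)*(-33977/20231) = -4 - 33977/40462 = -195825/40462 ≈ -4.8397)
C = -12338621477 (C = -290341*42497 = -12338621477)
sqrt(C + B) = sqrt(-12338621477 - 195825/40462) = sqrt(-499245302398199/40462) = I*sqrt(20200463425635927938)/40462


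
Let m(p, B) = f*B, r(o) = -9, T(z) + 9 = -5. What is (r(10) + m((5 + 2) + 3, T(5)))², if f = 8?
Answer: 14641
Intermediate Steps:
T(z) = -14 (T(z) = -9 - 5 = -14)
m(p, B) = 8*B
(r(10) + m((5 + 2) + 3, T(5)))² = (-9 + 8*(-14))² = (-9 - 112)² = (-121)² = 14641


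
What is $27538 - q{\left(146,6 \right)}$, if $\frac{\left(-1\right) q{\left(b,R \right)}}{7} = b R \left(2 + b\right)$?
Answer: $935074$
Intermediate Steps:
$q{\left(b,R \right)} = - 7 R b \left(2 + b\right)$ ($q{\left(b,R \right)} = - 7 b R \left(2 + b\right) = - 7 R b \left(2 + b\right)$)
$27538 - q{\left(146,6 \right)} = 27538 - \left(-7\right) 6 \cdot 146 \left(2 + 146\right) = 27538 - \left(-7\right) 6 \cdot 146 \cdot 148 = 27538 - -907536 = 27538 + 907536 = 935074$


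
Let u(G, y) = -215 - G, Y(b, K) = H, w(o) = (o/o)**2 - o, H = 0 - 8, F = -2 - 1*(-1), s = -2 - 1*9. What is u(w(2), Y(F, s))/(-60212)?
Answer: 107/30106 ≈ 0.0035541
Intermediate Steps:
s = -11 (s = -2 - 9 = -11)
F = -1 (F = -2 + 1 = -1)
H = -8
w(o) = 1 - o (w(o) = 1**2 - o = 1 - o)
Y(b, K) = -8
u(w(2), Y(F, s))/(-60212) = (-215 - (1 - 1*2))/(-60212) = (-215 - (1 - 2))*(-1/60212) = (-215 - 1*(-1))*(-1/60212) = (-215 + 1)*(-1/60212) = -214*(-1/60212) = 107/30106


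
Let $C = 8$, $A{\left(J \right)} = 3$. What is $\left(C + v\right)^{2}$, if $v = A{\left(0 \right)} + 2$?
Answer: $169$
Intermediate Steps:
$v = 5$ ($v = 3 + 2 = 5$)
$\left(C + v\right)^{2} = \left(8 + 5\right)^{2} = 13^{2} = 169$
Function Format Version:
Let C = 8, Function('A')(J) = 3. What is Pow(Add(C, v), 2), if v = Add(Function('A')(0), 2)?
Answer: 169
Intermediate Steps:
v = 5 (v = Add(3, 2) = 5)
Pow(Add(C, v), 2) = Pow(Add(8, 5), 2) = Pow(13, 2) = 169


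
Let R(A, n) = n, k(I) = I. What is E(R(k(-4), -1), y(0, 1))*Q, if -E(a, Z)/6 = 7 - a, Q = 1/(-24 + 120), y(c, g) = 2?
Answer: -1/2 ≈ -0.50000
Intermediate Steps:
Q = 1/96 ≈ 0.010417
E(a, Z) = -42 + 6*a (E(a, Z) = -6*(7 - a) = -42 + 6*a)
E(R(k(-4), -1), y(0, 1))*Q = (-42 + 6*(-1))*(1/96) = (-42 - 6)*(1/96) = -48*1/96 = -1/2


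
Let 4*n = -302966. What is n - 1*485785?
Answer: -1123053/2 ≈ -5.6153e+5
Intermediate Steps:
n = -151483/2 (n = (¼)*(-302966) = -151483/2 ≈ -75742.)
n - 1*485785 = -151483/2 - 1*485785 = -151483/2 - 485785 = -1123053/2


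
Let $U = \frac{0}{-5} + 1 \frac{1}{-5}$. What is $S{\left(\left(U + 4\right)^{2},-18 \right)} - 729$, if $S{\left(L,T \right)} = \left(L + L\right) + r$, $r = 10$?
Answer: $- \frac{17253}{25} \approx -690.12$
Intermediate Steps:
$U = - \frac{1}{5}$ ($U = 0 \left(- \frac{1}{5}\right) + 1 \left(- \frac{1}{5}\right) = 0 - \frac{1}{5} = - \frac{1}{5} \approx -0.2$)
$S{\left(L,T \right)} = 10 + 2 L$ ($S{\left(L,T \right)} = \left(L + L\right) + 10 = 2 L + 10 = 10 + 2 L$)
$S{\left(\left(U + 4\right)^{2},-18 \right)} - 729 = \left(10 + 2 \left(- \frac{1}{5} + 4\right)^{2}\right) - 729 = \left(10 + 2 \left(\frac{19}{5}\right)^{2}\right) - 729 = \left(10 + 2 \cdot \frac{361}{25}\right) - 729 = \left(10 + \frac{722}{25}\right) - 729 = \frac{972}{25} - 729 = - \frac{17253}{25}$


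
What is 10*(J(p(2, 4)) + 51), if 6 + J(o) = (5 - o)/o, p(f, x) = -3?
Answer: 1270/3 ≈ 423.33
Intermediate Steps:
J(o) = -6 + (5 - o)/o
10*(J(p(2, 4)) + 51) = 10*((-7 + 5/(-3)) + 51) = 10*((-7 + 5*(-1/3)) + 51) = 10*((-7 - 5/3) + 51) = 10*(-26/3 + 51) = 10*(127/3) = 1270/3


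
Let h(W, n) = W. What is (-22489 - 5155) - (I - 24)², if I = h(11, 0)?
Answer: -27813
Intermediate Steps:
I = 11
(-22489 - 5155) - (I - 24)² = (-22489 - 5155) - (11 - 24)² = -27644 - 1*(-13)² = -27644 - 1*169 = -27644 - 169 = -27813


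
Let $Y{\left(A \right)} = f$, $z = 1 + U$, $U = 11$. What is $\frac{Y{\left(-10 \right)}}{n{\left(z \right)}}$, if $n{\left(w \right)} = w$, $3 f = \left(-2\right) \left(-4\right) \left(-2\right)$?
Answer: $- \frac{4}{9} \approx -0.44444$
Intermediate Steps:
$f = - \frac{16}{3}$ ($f = \frac{\left(-2\right) \left(-4\right) \left(-2\right)}{3} = \frac{8 \left(-2\right)}{3} = \frac{1}{3} \left(-16\right) = - \frac{16}{3} \approx -5.3333$)
$z = 12$ ($z = 1 + 11 = 12$)
$Y{\left(A \right)} = - \frac{16}{3}$
$\frac{Y{\left(-10 \right)}}{n{\left(z \right)}} = - \frac{16}{3 \cdot 12} = \left(- \frac{16}{3}\right) \frac{1}{12} = - \frac{4}{9}$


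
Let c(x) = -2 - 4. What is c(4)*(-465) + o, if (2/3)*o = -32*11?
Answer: 2262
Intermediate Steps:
c(x) = -6
o = -528 (o = 3*(-32*11)/2 = (3/2)*(-352) = -528)
c(4)*(-465) + o = -6*(-465) - 528 = 2790 - 528 = 2262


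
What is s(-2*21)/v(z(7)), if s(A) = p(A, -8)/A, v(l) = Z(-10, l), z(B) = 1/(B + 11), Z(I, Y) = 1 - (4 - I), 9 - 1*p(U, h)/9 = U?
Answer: 153/182 ≈ 0.84066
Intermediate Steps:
p(U, h) = 81 - 9*U
Z(I, Y) = -3 + I (Z(I, Y) = 1 + (-4 + I) = -3 + I)
z(B) = 1/(11 + B)
v(l) = -13 (v(l) = -3 - 10 = -13)
s(A) = (81 - 9*A)/A
s(-2*21)/v(z(7)) = (-9 + 81/((-2*21)))/(-13) = (-9 + 81/(-42))*(-1/13) = (-9 + 81*(-1/42))*(-1/13) = (-9 - 27/14)*(-1/13) = -153/14*(-1/13) = 153/182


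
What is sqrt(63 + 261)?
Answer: 18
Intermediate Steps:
sqrt(63 + 261) = sqrt(324) = 18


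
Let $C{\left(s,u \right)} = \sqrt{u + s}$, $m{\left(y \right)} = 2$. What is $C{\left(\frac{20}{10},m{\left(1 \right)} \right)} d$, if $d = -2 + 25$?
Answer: $46$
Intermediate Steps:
$C{\left(s,u \right)} = \sqrt{s + u}$
$d = 23$
$C{\left(\frac{20}{10},m{\left(1 \right)} \right)} d = \sqrt{\frac{20}{10} + 2} \cdot 23 = \sqrt{20 \cdot \frac{1}{10} + 2} \cdot 23 = \sqrt{2 + 2} \cdot 23 = \sqrt{4} \cdot 23 = 2 \cdot 23 = 46$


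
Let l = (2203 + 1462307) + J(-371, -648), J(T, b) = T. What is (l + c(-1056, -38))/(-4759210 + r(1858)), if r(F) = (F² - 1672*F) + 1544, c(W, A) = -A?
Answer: -133107/401098 ≈ -0.33186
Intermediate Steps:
r(F) = 1544 + F² - 1672*F
l = 1464139 (l = (2203 + 1462307) - 371 = 1464510 - 371 = 1464139)
(l + c(-1056, -38))/(-4759210 + r(1858)) = (1464139 - 1*(-38))/(-4759210 + (1544 + 1858² - 1672*1858)) = (1464139 + 38)/(-4759210 + (1544 + 3452164 - 3106576)) = 1464177/(-4759210 + 347132) = 1464177/(-4412078) = 1464177*(-1/4412078) = -133107/401098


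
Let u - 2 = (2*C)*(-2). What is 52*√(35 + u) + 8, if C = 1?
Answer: 8 + 52*√33 ≈ 306.72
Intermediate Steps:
u = -2 (u = 2 + (2*1)*(-2) = 2 + 2*(-2) = 2 - 4 = -2)
52*√(35 + u) + 8 = 52*√(35 - 2) + 8 = 52*√33 + 8 = 8 + 52*√33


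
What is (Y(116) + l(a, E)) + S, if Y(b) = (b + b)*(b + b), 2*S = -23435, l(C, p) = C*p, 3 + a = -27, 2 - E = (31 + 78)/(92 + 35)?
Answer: 10686351/254 ≈ 42072.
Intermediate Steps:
E = 145/127 (E = 2 - (31 + 78)/(92 + 35) = 2 - 109/127 = 145/127 ≈ 1.1417)
a = -30 (a = -3 - 27 = -30)
S = -23435/2 (S = (1/2)*(-23435) = -23435/2 ≈ -11718.)
Y(b) = 4*b**2 (Y(b) = (2*b)*(2*b) = 4*b**2)
(Y(116) + l(a, E)) + S = (4*116**2 - 30*145/127) - 23435/2 = (4*13456 - 4350/127) - 23435/2 = (53824 - 4350/127) - 23435/2 = 6831298/127 - 23435/2 = 10686351/254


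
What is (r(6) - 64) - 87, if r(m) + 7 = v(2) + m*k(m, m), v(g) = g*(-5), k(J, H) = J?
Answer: -132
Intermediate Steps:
v(g) = -5*g
r(m) = -17 + m² (r(m) = -7 + (-5*2 + m*m) = -7 + (-10 + m²) = -17 + m²)
(r(6) - 64) - 87 = ((-17 + 6²) - 64) - 87 = ((-17 + 36) - 64) - 87 = (19 - 64) - 87 = -45 - 87 = -132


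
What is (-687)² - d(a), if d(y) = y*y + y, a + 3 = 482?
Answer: 242049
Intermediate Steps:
a = 479 (a = -3 + 482 = 479)
d(y) = y + y² (d(y) = y² + y = y + y²)
(-687)² - d(a) = (-687)² - 479*(1 + 479) = 471969 - 479*480 = 471969 - 1*229920 = 471969 - 229920 = 242049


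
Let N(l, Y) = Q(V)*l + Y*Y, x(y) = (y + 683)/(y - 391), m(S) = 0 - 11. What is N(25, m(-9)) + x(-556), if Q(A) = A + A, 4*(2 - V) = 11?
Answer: 157895/1894 ≈ 83.366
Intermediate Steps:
m(S) = -11
V = -¾ (V = 2 - ¼*11 = 2 - 11/4 = -¾ ≈ -0.75000)
Q(A) = 2*A
x(y) = (683 + y)/(-391 + y)
N(l, Y) = Y² - 3*l/2 (N(l, Y) = (2*(-¾))*l + Y*Y = -3*l/2 + Y² = Y² - 3*l/2)
N(25, m(-9)) + x(-556) = ((-11)² - 3/2*25) + (683 - 556)/(-391 - 556) = (121 - 75/2) + 127/(-947) = 167/2 - 1/947*127 = 167/2 - 127/947 = 157895/1894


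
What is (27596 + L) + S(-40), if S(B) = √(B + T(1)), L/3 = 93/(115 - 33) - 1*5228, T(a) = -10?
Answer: 977063/82 + 5*I*√2 ≈ 11915.0 + 7.0711*I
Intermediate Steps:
L = -1285809/82 (L = 3*(93/(115 - 33) - 1*5228) = 3*(93/82 - 5228) = 3*(-428603/82) = -1285809/82 ≈ -15681.)
S(B) = √(-10 + B) (S(B) = √(B - 10) = √(-10 + B))
(27596 + L) + S(-40) = (27596 - 1285809/82) + √(-10 - 40) = 977063/82 + √(-50) = 977063/82 + 5*I*√2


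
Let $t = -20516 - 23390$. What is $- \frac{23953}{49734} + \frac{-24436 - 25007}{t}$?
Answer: $\frac{351829436}{545905251} \approx 0.64449$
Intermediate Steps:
$t = -43906$
$- \frac{23953}{49734} + \frac{-24436 - 25007}{t} = - \frac{23953}{49734} + \frac{-24436 - 25007}{-43906} = \left(-23953\right) \frac{1}{49734} + \left(-24436 - 25007\right) \left(- \frac{1}{43906}\right) = - \frac{23953}{49734} - - \frac{49443}{43906} = - \frac{23953}{49734} + \frac{49443}{43906} = \frac{351829436}{545905251}$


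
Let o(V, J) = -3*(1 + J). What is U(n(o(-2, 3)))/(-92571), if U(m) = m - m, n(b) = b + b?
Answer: 0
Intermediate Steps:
o(V, J) = -3 - 3*J
n(b) = 2*b
U(m) = 0
U(n(o(-2, 3)))/(-92571) = 0/(-92571) = 0*(-1/92571) = 0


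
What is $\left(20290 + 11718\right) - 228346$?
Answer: $-196338$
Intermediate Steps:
$\left(20290 + 11718\right) - 228346 = 32008 - 228346 = -196338$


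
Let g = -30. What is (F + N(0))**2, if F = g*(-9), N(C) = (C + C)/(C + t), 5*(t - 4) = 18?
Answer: 72900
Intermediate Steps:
t = 38/5 (t = 4 + (1/5)*18 = 4 + 18/5 = 38/5 ≈ 7.6000)
N(C) = 2*C/(38/5 + C) (N(C) = (C + C)/(C + 38/5) = (2*C)/(38/5 + C) = 2*C/(38/5 + C))
F = 270 (F = -30*(-9) = 270)
(F + N(0))**2 = (270 + 10*0/(38 + 5*0))**2 = (270 + 10*0/(38 + 0))**2 = (270 + 10*0/38)**2 = (270 + 10*0*(1/38))**2 = (270 + 0)**2 = 270**2 = 72900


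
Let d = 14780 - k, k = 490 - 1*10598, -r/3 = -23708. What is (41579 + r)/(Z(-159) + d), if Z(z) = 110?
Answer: 112703/24998 ≈ 4.5085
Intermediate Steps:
r = 71124 (r = -3*(-23708) = 71124)
k = -10108 (k = 490 - 10598 = -10108)
d = 24888 (d = 14780 - 1*(-10108) = 14780 + 10108 = 24888)
(41579 + r)/(Z(-159) + d) = (41579 + 71124)/(110 + 24888) = 112703/24998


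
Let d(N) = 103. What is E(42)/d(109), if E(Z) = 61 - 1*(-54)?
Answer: 115/103 ≈ 1.1165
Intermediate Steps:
E(Z) = 115 (E(Z) = 61 + 54 = 115)
E(42)/d(109) = 115/103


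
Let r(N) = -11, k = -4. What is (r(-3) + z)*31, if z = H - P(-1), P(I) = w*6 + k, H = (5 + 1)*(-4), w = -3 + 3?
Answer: -961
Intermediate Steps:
w = 0
H = -24 (H = 6*(-4) = -24)
P(I) = -4 (P(I) = 0*6 - 4 = 0 - 4 = -4)
z = -20 (z = -24 - 1*(-4) = -24 + 4 = -20)
(r(-3) + z)*31 = (-11 - 20)*31 = -31*31 = -961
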